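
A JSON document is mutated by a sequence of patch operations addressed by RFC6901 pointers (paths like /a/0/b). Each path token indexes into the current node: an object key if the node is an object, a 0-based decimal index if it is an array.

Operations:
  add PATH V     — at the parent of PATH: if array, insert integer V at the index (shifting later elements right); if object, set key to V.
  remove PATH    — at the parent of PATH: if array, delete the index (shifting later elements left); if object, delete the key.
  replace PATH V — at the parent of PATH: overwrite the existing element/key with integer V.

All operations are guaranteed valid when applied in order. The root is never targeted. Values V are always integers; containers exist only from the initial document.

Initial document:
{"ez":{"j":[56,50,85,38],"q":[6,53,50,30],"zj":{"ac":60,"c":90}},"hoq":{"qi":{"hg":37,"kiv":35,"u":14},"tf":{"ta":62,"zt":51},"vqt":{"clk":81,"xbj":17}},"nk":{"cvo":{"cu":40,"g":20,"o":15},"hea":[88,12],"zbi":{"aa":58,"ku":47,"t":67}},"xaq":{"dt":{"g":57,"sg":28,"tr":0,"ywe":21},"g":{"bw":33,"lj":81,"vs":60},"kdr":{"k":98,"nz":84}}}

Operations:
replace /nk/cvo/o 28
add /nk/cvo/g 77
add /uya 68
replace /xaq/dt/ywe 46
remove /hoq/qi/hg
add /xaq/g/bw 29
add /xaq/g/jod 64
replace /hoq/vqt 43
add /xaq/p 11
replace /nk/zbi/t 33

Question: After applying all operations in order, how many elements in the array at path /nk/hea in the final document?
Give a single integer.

After op 1 (replace /nk/cvo/o 28): {"ez":{"j":[56,50,85,38],"q":[6,53,50,30],"zj":{"ac":60,"c":90}},"hoq":{"qi":{"hg":37,"kiv":35,"u":14},"tf":{"ta":62,"zt":51},"vqt":{"clk":81,"xbj":17}},"nk":{"cvo":{"cu":40,"g":20,"o":28},"hea":[88,12],"zbi":{"aa":58,"ku":47,"t":67}},"xaq":{"dt":{"g":57,"sg":28,"tr":0,"ywe":21},"g":{"bw":33,"lj":81,"vs":60},"kdr":{"k":98,"nz":84}}}
After op 2 (add /nk/cvo/g 77): {"ez":{"j":[56,50,85,38],"q":[6,53,50,30],"zj":{"ac":60,"c":90}},"hoq":{"qi":{"hg":37,"kiv":35,"u":14},"tf":{"ta":62,"zt":51},"vqt":{"clk":81,"xbj":17}},"nk":{"cvo":{"cu":40,"g":77,"o":28},"hea":[88,12],"zbi":{"aa":58,"ku":47,"t":67}},"xaq":{"dt":{"g":57,"sg":28,"tr":0,"ywe":21},"g":{"bw":33,"lj":81,"vs":60},"kdr":{"k":98,"nz":84}}}
After op 3 (add /uya 68): {"ez":{"j":[56,50,85,38],"q":[6,53,50,30],"zj":{"ac":60,"c":90}},"hoq":{"qi":{"hg":37,"kiv":35,"u":14},"tf":{"ta":62,"zt":51},"vqt":{"clk":81,"xbj":17}},"nk":{"cvo":{"cu":40,"g":77,"o":28},"hea":[88,12],"zbi":{"aa":58,"ku":47,"t":67}},"uya":68,"xaq":{"dt":{"g":57,"sg":28,"tr":0,"ywe":21},"g":{"bw":33,"lj":81,"vs":60},"kdr":{"k":98,"nz":84}}}
After op 4 (replace /xaq/dt/ywe 46): {"ez":{"j":[56,50,85,38],"q":[6,53,50,30],"zj":{"ac":60,"c":90}},"hoq":{"qi":{"hg":37,"kiv":35,"u":14},"tf":{"ta":62,"zt":51},"vqt":{"clk":81,"xbj":17}},"nk":{"cvo":{"cu":40,"g":77,"o":28},"hea":[88,12],"zbi":{"aa":58,"ku":47,"t":67}},"uya":68,"xaq":{"dt":{"g":57,"sg":28,"tr":0,"ywe":46},"g":{"bw":33,"lj":81,"vs":60},"kdr":{"k":98,"nz":84}}}
After op 5 (remove /hoq/qi/hg): {"ez":{"j":[56,50,85,38],"q":[6,53,50,30],"zj":{"ac":60,"c":90}},"hoq":{"qi":{"kiv":35,"u":14},"tf":{"ta":62,"zt":51},"vqt":{"clk":81,"xbj":17}},"nk":{"cvo":{"cu":40,"g":77,"o":28},"hea":[88,12],"zbi":{"aa":58,"ku":47,"t":67}},"uya":68,"xaq":{"dt":{"g":57,"sg":28,"tr":0,"ywe":46},"g":{"bw":33,"lj":81,"vs":60},"kdr":{"k":98,"nz":84}}}
After op 6 (add /xaq/g/bw 29): {"ez":{"j":[56,50,85,38],"q":[6,53,50,30],"zj":{"ac":60,"c":90}},"hoq":{"qi":{"kiv":35,"u":14},"tf":{"ta":62,"zt":51},"vqt":{"clk":81,"xbj":17}},"nk":{"cvo":{"cu":40,"g":77,"o":28},"hea":[88,12],"zbi":{"aa":58,"ku":47,"t":67}},"uya":68,"xaq":{"dt":{"g":57,"sg":28,"tr":0,"ywe":46},"g":{"bw":29,"lj":81,"vs":60},"kdr":{"k":98,"nz":84}}}
After op 7 (add /xaq/g/jod 64): {"ez":{"j":[56,50,85,38],"q":[6,53,50,30],"zj":{"ac":60,"c":90}},"hoq":{"qi":{"kiv":35,"u":14},"tf":{"ta":62,"zt":51},"vqt":{"clk":81,"xbj":17}},"nk":{"cvo":{"cu":40,"g":77,"o":28},"hea":[88,12],"zbi":{"aa":58,"ku":47,"t":67}},"uya":68,"xaq":{"dt":{"g":57,"sg":28,"tr":0,"ywe":46},"g":{"bw":29,"jod":64,"lj":81,"vs":60},"kdr":{"k":98,"nz":84}}}
After op 8 (replace /hoq/vqt 43): {"ez":{"j":[56,50,85,38],"q":[6,53,50,30],"zj":{"ac":60,"c":90}},"hoq":{"qi":{"kiv":35,"u":14},"tf":{"ta":62,"zt":51},"vqt":43},"nk":{"cvo":{"cu":40,"g":77,"o":28},"hea":[88,12],"zbi":{"aa":58,"ku":47,"t":67}},"uya":68,"xaq":{"dt":{"g":57,"sg":28,"tr":0,"ywe":46},"g":{"bw":29,"jod":64,"lj":81,"vs":60},"kdr":{"k":98,"nz":84}}}
After op 9 (add /xaq/p 11): {"ez":{"j":[56,50,85,38],"q":[6,53,50,30],"zj":{"ac":60,"c":90}},"hoq":{"qi":{"kiv":35,"u":14},"tf":{"ta":62,"zt":51},"vqt":43},"nk":{"cvo":{"cu":40,"g":77,"o":28},"hea":[88,12],"zbi":{"aa":58,"ku":47,"t":67}},"uya":68,"xaq":{"dt":{"g":57,"sg":28,"tr":0,"ywe":46},"g":{"bw":29,"jod":64,"lj":81,"vs":60},"kdr":{"k":98,"nz":84},"p":11}}
After op 10 (replace /nk/zbi/t 33): {"ez":{"j":[56,50,85,38],"q":[6,53,50,30],"zj":{"ac":60,"c":90}},"hoq":{"qi":{"kiv":35,"u":14},"tf":{"ta":62,"zt":51},"vqt":43},"nk":{"cvo":{"cu":40,"g":77,"o":28},"hea":[88,12],"zbi":{"aa":58,"ku":47,"t":33}},"uya":68,"xaq":{"dt":{"g":57,"sg":28,"tr":0,"ywe":46},"g":{"bw":29,"jod":64,"lj":81,"vs":60},"kdr":{"k":98,"nz":84},"p":11}}
Size at path /nk/hea: 2

Answer: 2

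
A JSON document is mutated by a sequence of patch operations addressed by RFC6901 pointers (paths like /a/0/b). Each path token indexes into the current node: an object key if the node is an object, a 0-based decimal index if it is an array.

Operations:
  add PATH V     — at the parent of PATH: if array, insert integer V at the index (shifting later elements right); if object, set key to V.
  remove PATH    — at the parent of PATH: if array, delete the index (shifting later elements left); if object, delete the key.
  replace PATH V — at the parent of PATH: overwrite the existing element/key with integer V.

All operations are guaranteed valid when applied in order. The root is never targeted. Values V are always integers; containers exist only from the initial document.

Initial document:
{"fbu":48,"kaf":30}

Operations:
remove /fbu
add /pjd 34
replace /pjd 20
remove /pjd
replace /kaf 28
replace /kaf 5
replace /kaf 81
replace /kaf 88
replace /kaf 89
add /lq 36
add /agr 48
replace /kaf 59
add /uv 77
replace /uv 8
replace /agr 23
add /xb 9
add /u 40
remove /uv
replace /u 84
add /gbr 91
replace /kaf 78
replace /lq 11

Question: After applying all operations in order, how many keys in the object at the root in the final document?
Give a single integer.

After op 1 (remove /fbu): {"kaf":30}
After op 2 (add /pjd 34): {"kaf":30,"pjd":34}
After op 3 (replace /pjd 20): {"kaf":30,"pjd":20}
After op 4 (remove /pjd): {"kaf":30}
After op 5 (replace /kaf 28): {"kaf":28}
After op 6 (replace /kaf 5): {"kaf":5}
After op 7 (replace /kaf 81): {"kaf":81}
After op 8 (replace /kaf 88): {"kaf":88}
After op 9 (replace /kaf 89): {"kaf":89}
After op 10 (add /lq 36): {"kaf":89,"lq":36}
After op 11 (add /agr 48): {"agr":48,"kaf":89,"lq":36}
After op 12 (replace /kaf 59): {"agr":48,"kaf":59,"lq":36}
After op 13 (add /uv 77): {"agr":48,"kaf":59,"lq":36,"uv":77}
After op 14 (replace /uv 8): {"agr":48,"kaf":59,"lq":36,"uv":8}
After op 15 (replace /agr 23): {"agr":23,"kaf":59,"lq":36,"uv":8}
After op 16 (add /xb 9): {"agr":23,"kaf":59,"lq":36,"uv":8,"xb":9}
After op 17 (add /u 40): {"agr":23,"kaf":59,"lq":36,"u":40,"uv":8,"xb":9}
After op 18 (remove /uv): {"agr":23,"kaf":59,"lq":36,"u":40,"xb":9}
After op 19 (replace /u 84): {"agr":23,"kaf":59,"lq":36,"u":84,"xb":9}
After op 20 (add /gbr 91): {"agr":23,"gbr":91,"kaf":59,"lq":36,"u":84,"xb":9}
After op 21 (replace /kaf 78): {"agr":23,"gbr":91,"kaf":78,"lq":36,"u":84,"xb":9}
After op 22 (replace /lq 11): {"agr":23,"gbr":91,"kaf":78,"lq":11,"u":84,"xb":9}
Size at the root: 6

Answer: 6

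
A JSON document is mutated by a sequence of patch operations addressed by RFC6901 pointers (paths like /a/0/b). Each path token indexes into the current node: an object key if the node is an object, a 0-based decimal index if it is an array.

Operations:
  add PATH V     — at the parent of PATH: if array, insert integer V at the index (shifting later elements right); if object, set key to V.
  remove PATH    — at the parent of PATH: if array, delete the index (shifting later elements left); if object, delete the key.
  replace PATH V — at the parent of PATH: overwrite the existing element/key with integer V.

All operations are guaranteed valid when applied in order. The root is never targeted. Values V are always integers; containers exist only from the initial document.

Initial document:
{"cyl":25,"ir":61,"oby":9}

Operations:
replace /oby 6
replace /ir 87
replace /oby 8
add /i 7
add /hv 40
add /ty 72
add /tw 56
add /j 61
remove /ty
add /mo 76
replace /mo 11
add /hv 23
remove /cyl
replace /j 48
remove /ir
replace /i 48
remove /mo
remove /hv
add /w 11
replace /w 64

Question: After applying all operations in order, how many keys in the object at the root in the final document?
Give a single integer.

After op 1 (replace /oby 6): {"cyl":25,"ir":61,"oby":6}
After op 2 (replace /ir 87): {"cyl":25,"ir":87,"oby":6}
After op 3 (replace /oby 8): {"cyl":25,"ir":87,"oby":8}
After op 4 (add /i 7): {"cyl":25,"i":7,"ir":87,"oby":8}
After op 5 (add /hv 40): {"cyl":25,"hv":40,"i":7,"ir":87,"oby":8}
After op 6 (add /ty 72): {"cyl":25,"hv":40,"i":7,"ir":87,"oby":8,"ty":72}
After op 7 (add /tw 56): {"cyl":25,"hv":40,"i":7,"ir":87,"oby":8,"tw":56,"ty":72}
After op 8 (add /j 61): {"cyl":25,"hv":40,"i":7,"ir":87,"j":61,"oby":8,"tw":56,"ty":72}
After op 9 (remove /ty): {"cyl":25,"hv":40,"i":7,"ir":87,"j":61,"oby":8,"tw":56}
After op 10 (add /mo 76): {"cyl":25,"hv":40,"i":7,"ir":87,"j":61,"mo":76,"oby":8,"tw":56}
After op 11 (replace /mo 11): {"cyl":25,"hv":40,"i":7,"ir":87,"j":61,"mo":11,"oby":8,"tw":56}
After op 12 (add /hv 23): {"cyl":25,"hv":23,"i":7,"ir":87,"j":61,"mo":11,"oby":8,"tw":56}
After op 13 (remove /cyl): {"hv":23,"i":7,"ir":87,"j":61,"mo":11,"oby":8,"tw":56}
After op 14 (replace /j 48): {"hv":23,"i":7,"ir":87,"j":48,"mo":11,"oby":8,"tw":56}
After op 15 (remove /ir): {"hv":23,"i":7,"j":48,"mo":11,"oby":8,"tw":56}
After op 16 (replace /i 48): {"hv":23,"i":48,"j":48,"mo":11,"oby":8,"tw":56}
After op 17 (remove /mo): {"hv":23,"i":48,"j":48,"oby":8,"tw":56}
After op 18 (remove /hv): {"i":48,"j":48,"oby":8,"tw":56}
After op 19 (add /w 11): {"i":48,"j":48,"oby":8,"tw":56,"w":11}
After op 20 (replace /w 64): {"i":48,"j":48,"oby":8,"tw":56,"w":64}
Size at the root: 5

Answer: 5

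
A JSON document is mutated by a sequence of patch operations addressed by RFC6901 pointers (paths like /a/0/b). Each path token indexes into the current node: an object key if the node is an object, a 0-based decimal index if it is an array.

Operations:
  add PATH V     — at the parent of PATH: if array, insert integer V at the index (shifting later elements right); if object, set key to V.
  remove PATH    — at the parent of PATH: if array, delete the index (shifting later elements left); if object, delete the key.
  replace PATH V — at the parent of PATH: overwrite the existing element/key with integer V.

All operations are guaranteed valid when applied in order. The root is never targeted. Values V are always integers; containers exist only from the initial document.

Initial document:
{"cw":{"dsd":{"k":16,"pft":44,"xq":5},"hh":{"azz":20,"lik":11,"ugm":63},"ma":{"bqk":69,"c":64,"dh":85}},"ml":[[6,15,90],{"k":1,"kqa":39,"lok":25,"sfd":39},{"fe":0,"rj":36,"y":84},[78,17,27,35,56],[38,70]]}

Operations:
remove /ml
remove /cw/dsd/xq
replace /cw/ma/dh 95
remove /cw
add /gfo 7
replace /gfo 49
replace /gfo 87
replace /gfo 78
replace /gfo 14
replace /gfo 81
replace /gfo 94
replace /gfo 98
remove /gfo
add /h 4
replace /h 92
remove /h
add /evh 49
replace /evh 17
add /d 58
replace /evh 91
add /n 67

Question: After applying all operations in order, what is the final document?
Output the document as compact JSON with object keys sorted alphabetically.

After op 1 (remove /ml): {"cw":{"dsd":{"k":16,"pft":44,"xq":5},"hh":{"azz":20,"lik":11,"ugm":63},"ma":{"bqk":69,"c":64,"dh":85}}}
After op 2 (remove /cw/dsd/xq): {"cw":{"dsd":{"k":16,"pft":44},"hh":{"azz":20,"lik":11,"ugm":63},"ma":{"bqk":69,"c":64,"dh":85}}}
After op 3 (replace /cw/ma/dh 95): {"cw":{"dsd":{"k":16,"pft":44},"hh":{"azz":20,"lik":11,"ugm":63},"ma":{"bqk":69,"c":64,"dh":95}}}
After op 4 (remove /cw): {}
After op 5 (add /gfo 7): {"gfo":7}
After op 6 (replace /gfo 49): {"gfo":49}
After op 7 (replace /gfo 87): {"gfo":87}
After op 8 (replace /gfo 78): {"gfo":78}
After op 9 (replace /gfo 14): {"gfo":14}
After op 10 (replace /gfo 81): {"gfo":81}
After op 11 (replace /gfo 94): {"gfo":94}
After op 12 (replace /gfo 98): {"gfo":98}
After op 13 (remove /gfo): {}
After op 14 (add /h 4): {"h":4}
After op 15 (replace /h 92): {"h":92}
After op 16 (remove /h): {}
After op 17 (add /evh 49): {"evh":49}
After op 18 (replace /evh 17): {"evh":17}
After op 19 (add /d 58): {"d":58,"evh":17}
After op 20 (replace /evh 91): {"d":58,"evh":91}
After op 21 (add /n 67): {"d":58,"evh":91,"n":67}

Answer: {"d":58,"evh":91,"n":67}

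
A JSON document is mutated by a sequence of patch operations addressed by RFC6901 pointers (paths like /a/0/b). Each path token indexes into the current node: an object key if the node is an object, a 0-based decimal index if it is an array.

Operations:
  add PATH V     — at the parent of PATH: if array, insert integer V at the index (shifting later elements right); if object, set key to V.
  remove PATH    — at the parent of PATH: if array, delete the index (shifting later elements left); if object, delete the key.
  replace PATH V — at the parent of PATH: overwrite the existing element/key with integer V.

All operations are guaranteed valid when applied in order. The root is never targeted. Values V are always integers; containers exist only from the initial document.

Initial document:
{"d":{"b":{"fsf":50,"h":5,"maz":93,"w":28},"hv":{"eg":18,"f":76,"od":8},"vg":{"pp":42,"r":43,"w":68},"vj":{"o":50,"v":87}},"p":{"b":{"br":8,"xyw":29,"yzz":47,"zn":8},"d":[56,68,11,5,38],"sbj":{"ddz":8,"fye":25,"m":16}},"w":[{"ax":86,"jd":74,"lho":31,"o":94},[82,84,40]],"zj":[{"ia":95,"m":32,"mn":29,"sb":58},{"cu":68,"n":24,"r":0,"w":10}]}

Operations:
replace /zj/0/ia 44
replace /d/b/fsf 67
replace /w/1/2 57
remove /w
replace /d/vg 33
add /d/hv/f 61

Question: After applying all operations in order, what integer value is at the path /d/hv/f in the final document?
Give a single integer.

After op 1 (replace /zj/0/ia 44): {"d":{"b":{"fsf":50,"h":5,"maz":93,"w":28},"hv":{"eg":18,"f":76,"od":8},"vg":{"pp":42,"r":43,"w":68},"vj":{"o":50,"v":87}},"p":{"b":{"br":8,"xyw":29,"yzz":47,"zn":8},"d":[56,68,11,5,38],"sbj":{"ddz":8,"fye":25,"m":16}},"w":[{"ax":86,"jd":74,"lho":31,"o":94},[82,84,40]],"zj":[{"ia":44,"m":32,"mn":29,"sb":58},{"cu":68,"n":24,"r":0,"w":10}]}
After op 2 (replace /d/b/fsf 67): {"d":{"b":{"fsf":67,"h":5,"maz":93,"w":28},"hv":{"eg":18,"f":76,"od":8},"vg":{"pp":42,"r":43,"w":68},"vj":{"o":50,"v":87}},"p":{"b":{"br":8,"xyw":29,"yzz":47,"zn":8},"d":[56,68,11,5,38],"sbj":{"ddz":8,"fye":25,"m":16}},"w":[{"ax":86,"jd":74,"lho":31,"o":94},[82,84,40]],"zj":[{"ia":44,"m":32,"mn":29,"sb":58},{"cu":68,"n":24,"r":0,"w":10}]}
After op 3 (replace /w/1/2 57): {"d":{"b":{"fsf":67,"h":5,"maz":93,"w":28},"hv":{"eg":18,"f":76,"od":8},"vg":{"pp":42,"r":43,"w":68},"vj":{"o":50,"v":87}},"p":{"b":{"br":8,"xyw":29,"yzz":47,"zn":8},"d":[56,68,11,5,38],"sbj":{"ddz":8,"fye":25,"m":16}},"w":[{"ax":86,"jd":74,"lho":31,"o":94},[82,84,57]],"zj":[{"ia":44,"m":32,"mn":29,"sb":58},{"cu":68,"n":24,"r":0,"w":10}]}
After op 4 (remove /w): {"d":{"b":{"fsf":67,"h":5,"maz":93,"w":28},"hv":{"eg":18,"f":76,"od":8},"vg":{"pp":42,"r":43,"w":68},"vj":{"o":50,"v":87}},"p":{"b":{"br":8,"xyw":29,"yzz":47,"zn":8},"d":[56,68,11,5,38],"sbj":{"ddz":8,"fye":25,"m":16}},"zj":[{"ia":44,"m":32,"mn":29,"sb":58},{"cu":68,"n":24,"r":0,"w":10}]}
After op 5 (replace /d/vg 33): {"d":{"b":{"fsf":67,"h":5,"maz":93,"w":28},"hv":{"eg":18,"f":76,"od":8},"vg":33,"vj":{"o":50,"v":87}},"p":{"b":{"br":8,"xyw":29,"yzz":47,"zn":8},"d":[56,68,11,5,38],"sbj":{"ddz":8,"fye":25,"m":16}},"zj":[{"ia":44,"m":32,"mn":29,"sb":58},{"cu":68,"n":24,"r":0,"w":10}]}
After op 6 (add /d/hv/f 61): {"d":{"b":{"fsf":67,"h":5,"maz":93,"w":28},"hv":{"eg":18,"f":61,"od":8},"vg":33,"vj":{"o":50,"v":87}},"p":{"b":{"br":8,"xyw":29,"yzz":47,"zn":8},"d":[56,68,11,5,38],"sbj":{"ddz":8,"fye":25,"m":16}},"zj":[{"ia":44,"m":32,"mn":29,"sb":58},{"cu":68,"n":24,"r":0,"w":10}]}
Value at /d/hv/f: 61

Answer: 61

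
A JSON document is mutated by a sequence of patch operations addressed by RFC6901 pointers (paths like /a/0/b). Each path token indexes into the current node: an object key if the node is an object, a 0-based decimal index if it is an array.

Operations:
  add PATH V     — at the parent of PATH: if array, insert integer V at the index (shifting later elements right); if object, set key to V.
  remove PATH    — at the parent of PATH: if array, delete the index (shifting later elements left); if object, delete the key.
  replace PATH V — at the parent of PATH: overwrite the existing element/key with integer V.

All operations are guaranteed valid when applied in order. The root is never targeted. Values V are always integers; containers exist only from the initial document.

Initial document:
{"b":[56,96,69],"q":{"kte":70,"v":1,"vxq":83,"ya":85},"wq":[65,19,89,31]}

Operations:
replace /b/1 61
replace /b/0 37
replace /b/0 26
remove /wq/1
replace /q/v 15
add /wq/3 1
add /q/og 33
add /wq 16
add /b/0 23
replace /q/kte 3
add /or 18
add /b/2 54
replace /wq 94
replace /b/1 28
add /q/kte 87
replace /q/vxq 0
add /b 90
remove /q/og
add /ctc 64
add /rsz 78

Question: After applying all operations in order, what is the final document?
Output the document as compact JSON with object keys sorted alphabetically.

After op 1 (replace /b/1 61): {"b":[56,61,69],"q":{"kte":70,"v":1,"vxq":83,"ya":85},"wq":[65,19,89,31]}
After op 2 (replace /b/0 37): {"b":[37,61,69],"q":{"kte":70,"v":1,"vxq":83,"ya":85},"wq":[65,19,89,31]}
After op 3 (replace /b/0 26): {"b":[26,61,69],"q":{"kte":70,"v":1,"vxq":83,"ya":85},"wq":[65,19,89,31]}
After op 4 (remove /wq/1): {"b":[26,61,69],"q":{"kte":70,"v":1,"vxq":83,"ya":85},"wq":[65,89,31]}
After op 5 (replace /q/v 15): {"b":[26,61,69],"q":{"kte":70,"v":15,"vxq":83,"ya":85},"wq":[65,89,31]}
After op 6 (add /wq/3 1): {"b":[26,61,69],"q":{"kte":70,"v":15,"vxq":83,"ya":85},"wq":[65,89,31,1]}
After op 7 (add /q/og 33): {"b":[26,61,69],"q":{"kte":70,"og":33,"v":15,"vxq":83,"ya":85},"wq":[65,89,31,1]}
After op 8 (add /wq 16): {"b":[26,61,69],"q":{"kte":70,"og":33,"v":15,"vxq":83,"ya":85},"wq":16}
After op 9 (add /b/0 23): {"b":[23,26,61,69],"q":{"kte":70,"og":33,"v":15,"vxq":83,"ya":85},"wq":16}
After op 10 (replace /q/kte 3): {"b":[23,26,61,69],"q":{"kte":3,"og":33,"v":15,"vxq":83,"ya":85},"wq":16}
After op 11 (add /or 18): {"b":[23,26,61,69],"or":18,"q":{"kte":3,"og":33,"v":15,"vxq":83,"ya":85},"wq":16}
After op 12 (add /b/2 54): {"b":[23,26,54,61,69],"or":18,"q":{"kte":3,"og":33,"v":15,"vxq":83,"ya":85},"wq":16}
After op 13 (replace /wq 94): {"b":[23,26,54,61,69],"or":18,"q":{"kte":3,"og":33,"v":15,"vxq":83,"ya":85},"wq":94}
After op 14 (replace /b/1 28): {"b":[23,28,54,61,69],"or":18,"q":{"kte":3,"og":33,"v":15,"vxq":83,"ya":85},"wq":94}
After op 15 (add /q/kte 87): {"b":[23,28,54,61,69],"or":18,"q":{"kte":87,"og":33,"v":15,"vxq":83,"ya":85},"wq":94}
After op 16 (replace /q/vxq 0): {"b":[23,28,54,61,69],"or":18,"q":{"kte":87,"og":33,"v":15,"vxq":0,"ya":85},"wq":94}
After op 17 (add /b 90): {"b":90,"or":18,"q":{"kte":87,"og":33,"v":15,"vxq":0,"ya":85},"wq":94}
After op 18 (remove /q/og): {"b":90,"or":18,"q":{"kte":87,"v":15,"vxq":0,"ya":85},"wq":94}
After op 19 (add /ctc 64): {"b":90,"ctc":64,"or":18,"q":{"kte":87,"v":15,"vxq":0,"ya":85},"wq":94}
After op 20 (add /rsz 78): {"b":90,"ctc":64,"or":18,"q":{"kte":87,"v":15,"vxq":0,"ya":85},"rsz":78,"wq":94}

Answer: {"b":90,"ctc":64,"or":18,"q":{"kte":87,"v":15,"vxq":0,"ya":85},"rsz":78,"wq":94}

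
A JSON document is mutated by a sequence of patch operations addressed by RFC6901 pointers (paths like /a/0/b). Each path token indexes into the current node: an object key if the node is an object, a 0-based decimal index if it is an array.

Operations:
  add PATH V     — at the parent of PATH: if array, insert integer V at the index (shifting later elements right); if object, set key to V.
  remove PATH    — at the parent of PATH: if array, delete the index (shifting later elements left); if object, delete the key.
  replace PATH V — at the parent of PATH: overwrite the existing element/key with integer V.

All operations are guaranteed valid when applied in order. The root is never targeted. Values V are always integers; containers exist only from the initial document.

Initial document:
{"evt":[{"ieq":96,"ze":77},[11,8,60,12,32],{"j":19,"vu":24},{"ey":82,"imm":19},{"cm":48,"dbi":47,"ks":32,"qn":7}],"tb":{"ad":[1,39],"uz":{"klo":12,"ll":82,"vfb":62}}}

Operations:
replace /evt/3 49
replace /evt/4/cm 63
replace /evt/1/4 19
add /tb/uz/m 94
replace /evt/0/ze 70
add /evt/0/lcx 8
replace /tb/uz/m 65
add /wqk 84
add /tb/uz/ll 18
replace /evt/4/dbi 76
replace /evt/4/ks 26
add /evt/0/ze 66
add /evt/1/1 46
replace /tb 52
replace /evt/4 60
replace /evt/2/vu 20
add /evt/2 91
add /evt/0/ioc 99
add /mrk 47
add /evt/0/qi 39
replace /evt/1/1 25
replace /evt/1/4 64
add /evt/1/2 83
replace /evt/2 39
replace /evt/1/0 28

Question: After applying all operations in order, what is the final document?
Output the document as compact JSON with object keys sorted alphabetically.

After op 1 (replace /evt/3 49): {"evt":[{"ieq":96,"ze":77},[11,8,60,12,32],{"j":19,"vu":24},49,{"cm":48,"dbi":47,"ks":32,"qn":7}],"tb":{"ad":[1,39],"uz":{"klo":12,"ll":82,"vfb":62}}}
After op 2 (replace /evt/4/cm 63): {"evt":[{"ieq":96,"ze":77},[11,8,60,12,32],{"j":19,"vu":24},49,{"cm":63,"dbi":47,"ks":32,"qn":7}],"tb":{"ad":[1,39],"uz":{"klo":12,"ll":82,"vfb":62}}}
After op 3 (replace /evt/1/4 19): {"evt":[{"ieq":96,"ze":77},[11,8,60,12,19],{"j":19,"vu":24},49,{"cm":63,"dbi":47,"ks":32,"qn":7}],"tb":{"ad":[1,39],"uz":{"klo":12,"ll":82,"vfb":62}}}
After op 4 (add /tb/uz/m 94): {"evt":[{"ieq":96,"ze":77},[11,8,60,12,19],{"j":19,"vu":24},49,{"cm":63,"dbi":47,"ks":32,"qn":7}],"tb":{"ad":[1,39],"uz":{"klo":12,"ll":82,"m":94,"vfb":62}}}
After op 5 (replace /evt/0/ze 70): {"evt":[{"ieq":96,"ze":70},[11,8,60,12,19],{"j":19,"vu":24},49,{"cm":63,"dbi":47,"ks":32,"qn":7}],"tb":{"ad":[1,39],"uz":{"klo":12,"ll":82,"m":94,"vfb":62}}}
After op 6 (add /evt/0/lcx 8): {"evt":[{"ieq":96,"lcx":8,"ze":70},[11,8,60,12,19],{"j":19,"vu":24},49,{"cm":63,"dbi":47,"ks":32,"qn":7}],"tb":{"ad":[1,39],"uz":{"klo":12,"ll":82,"m":94,"vfb":62}}}
After op 7 (replace /tb/uz/m 65): {"evt":[{"ieq":96,"lcx":8,"ze":70},[11,8,60,12,19],{"j":19,"vu":24},49,{"cm":63,"dbi":47,"ks":32,"qn":7}],"tb":{"ad":[1,39],"uz":{"klo":12,"ll":82,"m":65,"vfb":62}}}
After op 8 (add /wqk 84): {"evt":[{"ieq":96,"lcx":8,"ze":70},[11,8,60,12,19],{"j":19,"vu":24},49,{"cm":63,"dbi":47,"ks":32,"qn":7}],"tb":{"ad":[1,39],"uz":{"klo":12,"ll":82,"m":65,"vfb":62}},"wqk":84}
After op 9 (add /tb/uz/ll 18): {"evt":[{"ieq":96,"lcx":8,"ze":70},[11,8,60,12,19],{"j":19,"vu":24},49,{"cm":63,"dbi":47,"ks":32,"qn":7}],"tb":{"ad":[1,39],"uz":{"klo":12,"ll":18,"m":65,"vfb":62}},"wqk":84}
After op 10 (replace /evt/4/dbi 76): {"evt":[{"ieq":96,"lcx":8,"ze":70},[11,8,60,12,19],{"j":19,"vu":24},49,{"cm":63,"dbi":76,"ks":32,"qn":7}],"tb":{"ad":[1,39],"uz":{"klo":12,"ll":18,"m":65,"vfb":62}},"wqk":84}
After op 11 (replace /evt/4/ks 26): {"evt":[{"ieq":96,"lcx":8,"ze":70},[11,8,60,12,19],{"j":19,"vu":24},49,{"cm":63,"dbi":76,"ks":26,"qn":7}],"tb":{"ad":[1,39],"uz":{"klo":12,"ll":18,"m":65,"vfb":62}},"wqk":84}
After op 12 (add /evt/0/ze 66): {"evt":[{"ieq":96,"lcx":8,"ze":66},[11,8,60,12,19],{"j":19,"vu":24},49,{"cm":63,"dbi":76,"ks":26,"qn":7}],"tb":{"ad":[1,39],"uz":{"klo":12,"ll":18,"m":65,"vfb":62}},"wqk":84}
After op 13 (add /evt/1/1 46): {"evt":[{"ieq":96,"lcx":8,"ze":66},[11,46,8,60,12,19],{"j":19,"vu":24},49,{"cm":63,"dbi":76,"ks":26,"qn":7}],"tb":{"ad":[1,39],"uz":{"klo":12,"ll":18,"m":65,"vfb":62}},"wqk":84}
After op 14 (replace /tb 52): {"evt":[{"ieq":96,"lcx":8,"ze":66},[11,46,8,60,12,19],{"j":19,"vu":24},49,{"cm":63,"dbi":76,"ks":26,"qn":7}],"tb":52,"wqk":84}
After op 15 (replace /evt/4 60): {"evt":[{"ieq":96,"lcx":8,"ze":66},[11,46,8,60,12,19],{"j":19,"vu":24},49,60],"tb":52,"wqk":84}
After op 16 (replace /evt/2/vu 20): {"evt":[{"ieq":96,"lcx":8,"ze":66},[11,46,8,60,12,19],{"j":19,"vu":20},49,60],"tb":52,"wqk":84}
After op 17 (add /evt/2 91): {"evt":[{"ieq":96,"lcx":8,"ze":66},[11,46,8,60,12,19],91,{"j":19,"vu":20},49,60],"tb":52,"wqk":84}
After op 18 (add /evt/0/ioc 99): {"evt":[{"ieq":96,"ioc":99,"lcx":8,"ze":66},[11,46,8,60,12,19],91,{"j":19,"vu":20},49,60],"tb":52,"wqk":84}
After op 19 (add /mrk 47): {"evt":[{"ieq":96,"ioc":99,"lcx":8,"ze":66},[11,46,8,60,12,19],91,{"j":19,"vu":20},49,60],"mrk":47,"tb":52,"wqk":84}
After op 20 (add /evt/0/qi 39): {"evt":[{"ieq":96,"ioc":99,"lcx":8,"qi":39,"ze":66},[11,46,8,60,12,19],91,{"j":19,"vu":20},49,60],"mrk":47,"tb":52,"wqk":84}
After op 21 (replace /evt/1/1 25): {"evt":[{"ieq":96,"ioc":99,"lcx":8,"qi":39,"ze":66},[11,25,8,60,12,19],91,{"j":19,"vu":20},49,60],"mrk":47,"tb":52,"wqk":84}
After op 22 (replace /evt/1/4 64): {"evt":[{"ieq":96,"ioc":99,"lcx":8,"qi":39,"ze":66},[11,25,8,60,64,19],91,{"j":19,"vu":20},49,60],"mrk":47,"tb":52,"wqk":84}
After op 23 (add /evt/1/2 83): {"evt":[{"ieq":96,"ioc":99,"lcx":8,"qi":39,"ze":66},[11,25,83,8,60,64,19],91,{"j":19,"vu":20},49,60],"mrk":47,"tb":52,"wqk":84}
After op 24 (replace /evt/2 39): {"evt":[{"ieq":96,"ioc":99,"lcx":8,"qi":39,"ze":66},[11,25,83,8,60,64,19],39,{"j":19,"vu":20},49,60],"mrk":47,"tb":52,"wqk":84}
After op 25 (replace /evt/1/0 28): {"evt":[{"ieq":96,"ioc":99,"lcx":8,"qi":39,"ze":66},[28,25,83,8,60,64,19],39,{"j":19,"vu":20},49,60],"mrk":47,"tb":52,"wqk":84}

Answer: {"evt":[{"ieq":96,"ioc":99,"lcx":8,"qi":39,"ze":66},[28,25,83,8,60,64,19],39,{"j":19,"vu":20},49,60],"mrk":47,"tb":52,"wqk":84}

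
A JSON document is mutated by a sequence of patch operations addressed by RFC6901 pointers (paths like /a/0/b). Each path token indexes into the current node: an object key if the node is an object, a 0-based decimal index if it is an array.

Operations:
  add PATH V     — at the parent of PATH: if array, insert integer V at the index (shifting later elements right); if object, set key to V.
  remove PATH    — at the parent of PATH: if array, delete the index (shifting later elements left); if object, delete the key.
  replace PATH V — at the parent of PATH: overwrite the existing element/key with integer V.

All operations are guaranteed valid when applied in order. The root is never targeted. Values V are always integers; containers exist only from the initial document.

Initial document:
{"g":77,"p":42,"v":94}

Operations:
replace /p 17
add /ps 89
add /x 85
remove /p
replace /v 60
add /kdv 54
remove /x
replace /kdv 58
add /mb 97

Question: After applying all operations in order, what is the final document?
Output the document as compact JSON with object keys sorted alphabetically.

Answer: {"g":77,"kdv":58,"mb":97,"ps":89,"v":60}

Derivation:
After op 1 (replace /p 17): {"g":77,"p":17,"v":94}
After op 2 (add /ps 89): {"g":77,"p":17,"ps":89,"v":94}
After op 3 (add /x 85): {"g":77,"p":17,"ps":89,"v":94,"x":85}
After op 4 (remove /p): {"g":77,"ps":89,"v":94,"x":85}
After op 5 (replace /v 60): {"g":77,"ps":89,"v":60,"x":85}
After op 6 (add /kdv 54): {"g":77,"kdv":54,"ps":89,"v":60,"x":85}
After op 7 (remove /x): {"g":77,"kdv":54,"ps":89,"v":60}
After op 8 (replace /kdv 58): {"g":77,"kdv":58,"ps":89,"v":60}
After op 9 (add /mb 97): {"g":77,"kdv":58,"mb":97,"ps":89,"v":60}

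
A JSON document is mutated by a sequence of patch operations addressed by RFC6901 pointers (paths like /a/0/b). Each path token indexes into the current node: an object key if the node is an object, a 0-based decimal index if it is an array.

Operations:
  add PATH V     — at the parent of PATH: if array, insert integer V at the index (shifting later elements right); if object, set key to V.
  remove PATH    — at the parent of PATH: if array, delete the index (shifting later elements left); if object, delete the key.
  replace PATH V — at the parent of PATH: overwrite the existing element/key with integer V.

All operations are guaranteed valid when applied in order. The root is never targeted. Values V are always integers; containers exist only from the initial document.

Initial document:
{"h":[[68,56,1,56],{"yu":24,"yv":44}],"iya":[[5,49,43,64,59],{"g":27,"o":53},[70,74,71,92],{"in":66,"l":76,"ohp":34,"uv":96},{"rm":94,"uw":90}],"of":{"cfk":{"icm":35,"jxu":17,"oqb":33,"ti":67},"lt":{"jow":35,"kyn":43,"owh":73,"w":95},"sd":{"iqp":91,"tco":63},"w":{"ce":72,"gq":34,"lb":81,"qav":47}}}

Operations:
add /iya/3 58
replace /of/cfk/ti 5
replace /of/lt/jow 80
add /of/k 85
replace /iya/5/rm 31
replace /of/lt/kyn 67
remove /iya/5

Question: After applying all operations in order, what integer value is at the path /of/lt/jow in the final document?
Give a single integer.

After op 1 (add /iya/3 58): {"h":[[68,56,1,56],{"yu":24,"yv":44}],"iya":[[5,49,43,64,59],{"g":27,"o":53},[70,74,71,92],58,{"in":66,"l":76,"ohp":34,"uv":96},{"rm":94,"uw":90}],"of":{"cfk":{"icm":35,"jxu":17,"oqb":33,"ti":67},"lt":{"jow":35,"kyn":43,"owh":73,"w":95},"sd":{"iqp":91,"tco":63},"w":{"ce":72,"gq":34,"lb":81,"qav":47}}}
After op 2 (replace /of/cfk/ti 5): {"h":[[68,56,1,56],{"yu":24,"yv":44}],"iya":[[5,49,43,64,59],{"g":27,"o":53},[70,74,71,92],58,{"in":66,"l":76,"ohp":34,"uv":96},{"rm":94,"uw":90}],"of":{"cfk":{"icm":35,"jxu":17,"oqb":33,"ti":5},"lt":{"jow":35,"kyn":43,"owh":73,"w":95},"sd":{"iqp":91,"tco":63},"w":{"ce":72,"gq":34,"lb":81,"qav":47}}}
After op 3 (replace /of/lt/jow 80): {"h":[[68,56,1,56],{"yu":24,"yv":44}],"iya":[[5,49,43,64,59],{"g":27,"o":53},[70,74,71,92],58,{"in":66,"l":76,"ohp":34,"uv":96},{"rm":94,"uw":90}],"of":{"cfk":{"icm":35,"jxu":17,"oqb":33,"ti":5},"lt":{"jow":80,"kyn":43,"owh":73,"w":95},"sd":{"iqp":91,"tco":63},"w":{"ce":72,"gq":34,"lb":81,"qav":47}}}
After op 4 (add /of/k 85): {"h":[[68,56,1,56],{"yu":24,"yv":44}],"iya":[[5,49,43,64,59],{"g":27,"o":53},[70,74,71,92],58,{"in":66,"l":76,"ohp":34,"uv":96},{"rm":94,"uw":90}],"of":{"cfk":{"icm":35,"jxu":17,"oqb":33,"ti":5},"k":85,"lt":{"jow":80,"kyn":43,"owh":73,"w":95},"sd":{"iqp":91,"tco":63},"w":{"ce":72,"gq":34,"lb":81,"qav":47}}}
After op 5 (replace /iya/5/rm 31): {"h":[[68,56,1,56],{"yu":24,"yv":44}],"iya":[[5,49,43,64,59],{"g":27,"o":53},[70,74,71,92],58,{"in":66,"l":76,"ohp":34,"uv":96},{"rm":31,"uw":90}],"of":{"cfk":{"icm":35,"jxu":17,"oqb":33,"ti":5},"k":85,"lt":{"jow":80,"kyn":43,"owh":73,"w":95},"sd":{"iqp":91,"tco":63},"w":{"ce":72,"gq":34,"lb":81,"qav":47}}}
After op 6 (replace /of/lt/kyn 67): {"h":[[68,56,1,56],{"yu":24,"yv":44}],"iya":[[5,49,43,64,59],{"g":27,"o":53},[70,74,71,92],58,{"in":66,"l":76,"ohp":34,"uv":96},{"rm":31,"uw":90}],"of":{"cfk":{"icm":35,"jxu":17,"oqb":33,"ti":5},"k":85,"lt":{"jow":80,"kyn":67,"owh":73,"w":95},"sd":{"iqp":91,"tco":63},"w":{"ce":72,"gq":34,"lb":81,"qav":47}}}
After op 7 (remove /iya/5): {"h":[[68,56,1,56],{"yu":24,"yv":44}],"iya":[[5,49,43,64,59],{"g":27,"o":53},[70,74,71,92],58,{"in":66,"l":76,"ohp":34,"uv":96}],"of":{"cfk":{"icm":35,"jxu":17,"oqb":33,"ti":5},"k":85,"lt":{"jow":80,"kyn":67,"owh":73,"w":95},"sd":{"iqp":91,"tco":63},"w":{"ce":72,"gq":34,"lb":81,"qav":47}}}
Value at /of/lt/jow: 80

Answer: 80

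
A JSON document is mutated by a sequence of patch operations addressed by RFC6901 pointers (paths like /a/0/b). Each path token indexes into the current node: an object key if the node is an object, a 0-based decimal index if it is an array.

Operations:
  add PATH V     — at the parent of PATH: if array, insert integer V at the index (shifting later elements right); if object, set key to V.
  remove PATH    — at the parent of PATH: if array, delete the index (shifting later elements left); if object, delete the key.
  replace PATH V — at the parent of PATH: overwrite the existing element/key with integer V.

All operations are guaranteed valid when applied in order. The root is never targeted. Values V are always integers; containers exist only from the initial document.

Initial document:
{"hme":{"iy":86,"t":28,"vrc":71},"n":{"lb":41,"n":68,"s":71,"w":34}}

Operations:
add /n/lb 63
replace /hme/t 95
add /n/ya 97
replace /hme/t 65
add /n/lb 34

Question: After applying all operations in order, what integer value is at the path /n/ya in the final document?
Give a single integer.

After op 1 (add /n/lb 63): {"hme":{"iy":86,"t":28,"vrc":71},"n":{"lb":63,"n":68,"s":71,"w":34}}
After op 2 (replace /hme/t 95): {"hme":{"iy":86,"t":95,"vrc":71},"n":{"lb":63,"n":68,"s":71,"w":34}}
After op 3 (add /n/ya 97): {"hme":{"iy":86,"t":95,"vrc":71},"n":{"lb":63,"n":68,"s":71,"w":34,"ya":97}}
After op 4 (replace /hme/t 65): {"hme":{"iy":86,"t":65,"vrc":71},"n":{"lb":63,"n":68,"s":71,"w":34,"ya":97}}
After op 5 (add /n/lb 34): {"hme":{"iy":86,"t":65,"vrc":71},"n":{"lb":34,"n":68,"s":71,"w":34,"ya":97}}
Value at /n/ya: 97

Answer: 97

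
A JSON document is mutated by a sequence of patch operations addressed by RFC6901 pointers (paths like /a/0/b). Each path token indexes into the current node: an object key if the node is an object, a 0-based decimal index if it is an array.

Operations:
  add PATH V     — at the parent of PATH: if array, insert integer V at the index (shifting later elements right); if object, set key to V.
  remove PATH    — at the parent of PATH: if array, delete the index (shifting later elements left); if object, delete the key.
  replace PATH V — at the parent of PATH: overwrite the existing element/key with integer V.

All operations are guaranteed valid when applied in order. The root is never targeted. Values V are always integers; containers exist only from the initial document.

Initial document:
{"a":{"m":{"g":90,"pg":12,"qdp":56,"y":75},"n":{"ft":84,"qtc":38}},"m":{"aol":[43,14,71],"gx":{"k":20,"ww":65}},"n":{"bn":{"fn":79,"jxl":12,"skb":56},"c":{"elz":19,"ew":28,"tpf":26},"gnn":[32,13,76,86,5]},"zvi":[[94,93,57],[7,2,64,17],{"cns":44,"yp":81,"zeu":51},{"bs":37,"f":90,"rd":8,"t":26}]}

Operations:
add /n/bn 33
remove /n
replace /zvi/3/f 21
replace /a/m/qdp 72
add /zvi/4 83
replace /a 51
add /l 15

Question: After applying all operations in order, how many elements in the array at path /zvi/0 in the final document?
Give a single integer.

Answer: 3

Derivation:
After op 1 (add /n/bn 33): {"a":{"m":{"g":90,"pg":12,"qdp":56,"y":75},"n":{"ft":84,"qtc":38}},"m":{"aol":[43,14,71],"gx":{"k":20,"ww":65}},"n":{"bn":33,"c":{"elz":19,"ew":28,"tpf":26},"gnn":[32,13,76,86,5]},"zvi":[[94,93,57],[7,2,64,17],{"cns":44,"yp":81,"zeu":51},{"bs":37,"f":90,"rd":8,"t":26}]}
After op 2 (remove /n): {"a":{"m":{"g":90,"pg":12,"qdp":56,"y":75},"n":{"ft":84,"qtc":38}},"m":{"aol":[43,14,71],"gx":{"k":20,"ww":65}},"zvi":[[94,93,57],[7,2,64,17],{"cns":44,"yp":81,"zeu":51},{"bs":37,"f":90,"rd":8,"t":26}]}
After op 3 (replace /zvi/3/f 21): {"a":{"m":{"g":90,"pg":12,"qdp":56,"y":75},"n":{"ft":84,"qtc":38}},"m":{"aol":[43,14,71],"gx":{"k":20,"ww":65}},"zvi":[[94,93,57],[7,2,64,17],{"cns":44,"yp":81,"zeu":51},{"bs":37,"f":21,"rd":8,"t":26}]}
After op 4 (replace /a/m/qdp 72): {"a":{"m":{"g":90,"pg":12,"qdp":72,"y":75},"n":{"ft":84,"qtc":38}},"m":{"aol":[43,14,71],"gx":{"k":20,"ww":65}},"zvi":[[94,93,57],[7,2,64,17],{"cns":44,"yp":81,"zeu":51},{"bs":37,"f":21,"rd":8,"t":26}]}
After op 5 (add /zvi/4 83): {"a":{"m":{"g":90,"pg":12,"qdp":72,"y":75},"n":{"ft":84,"qtc":38}},"m":{"aol":[43,14,71],"gx":{"k":20,"ww":65}},"zvi":[[94,93,57],[7,2,64,17],{"cns":44,"yp":81,"zeu":51},{"bs":37,"f":21,"rd":8,"t":26},83]}
After op 6 (replace /a 51): {"a":51,"m":{"aol":[43,14,71],"gx":{"k":20,"ww":65}},"zvi":[[94,93,57],[7,2,64,17],{"cns":44,"yp":81,"zeu":51},{"bs":37,"f":21,"rd":8,"t":26},83]}
After op 7 (add /l 15): {"a":51,"l":15,"m":{"aol":[43,14,71],"gx":{"k":20,"ww":65}},"zvi":[[94,93,57],[7,2,64,17],{"cns":44,"yp":81,"zeu":51},{"bs":37,"f":21,"rd":8,"t":26},83]}
Size at path /zvi/0: 3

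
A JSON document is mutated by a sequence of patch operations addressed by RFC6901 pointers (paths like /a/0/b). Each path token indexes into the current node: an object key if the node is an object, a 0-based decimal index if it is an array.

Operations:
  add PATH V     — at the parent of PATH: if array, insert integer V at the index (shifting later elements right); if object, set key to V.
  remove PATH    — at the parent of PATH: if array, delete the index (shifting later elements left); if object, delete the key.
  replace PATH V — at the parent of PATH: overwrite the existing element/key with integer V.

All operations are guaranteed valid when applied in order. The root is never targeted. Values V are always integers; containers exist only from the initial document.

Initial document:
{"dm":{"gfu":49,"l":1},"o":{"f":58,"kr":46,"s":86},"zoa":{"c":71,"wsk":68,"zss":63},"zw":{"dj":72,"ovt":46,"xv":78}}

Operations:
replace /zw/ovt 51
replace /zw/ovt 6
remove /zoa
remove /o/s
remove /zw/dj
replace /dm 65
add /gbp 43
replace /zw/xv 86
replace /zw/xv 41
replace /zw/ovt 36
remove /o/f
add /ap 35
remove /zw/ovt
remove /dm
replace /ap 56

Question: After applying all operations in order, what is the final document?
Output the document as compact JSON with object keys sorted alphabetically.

Answer: {"ap":56,"gbp":43,"o":{"kr":46},"zw":{"xv":41}}

Derivation:
After op 1 (replace /zw/ovt 51): {"dm":{"gfu":49,"l":1},"o":{"f":58,"kr":46,"s":86},"zoa":{"c":71,"wsk":68,"zss":63},"zw":{"dj":72,"ovt":51,"xv":78}}
After op 2 (replace /zw/ovt 6): {"dm":{"gfu":49,"l":1},"o":{"f":58,"kr":46,"s":86},"zoa":{"c":71,"wsk":68,"zss":63},"zw":{"dj":72,"ovt":6,"xv":78}}
After op 3 (remove /zoa): {"dm":{"gfu":49,"l":1},"o":{"f":58,"kr":46,"s":86},"zw":{"dj":72,"ovt":6,"xv":78}}
After op 4 (remove /o/s): {"dm":{"gfu":49,"l":1},"o":{"f":58,"kr":46},"zw":{"dj":72,"ovt":6,"xv":78}}
After op 5 (remove /zw/dj): {"dm":{"gfu":49,"l":1},"o":{"f":58,"kr":46},"zw":{"ovt":6,"xv":78}}
After op 6 (replace /dm 65): {"dm":65,"o":{"f":58,"kr":46},"zw":{"ovt":6,"xv":78}}
After op 7 (add /gbp 43): {"dm":65,"gbp":43,"o":{"f":58,"kr":46},"zw":{"ovt":6,"xv":78}}
After op 8 (replace /zw/xv 86): {"dm":65,"gbp":43,"o":{"f":58,"kr":46},"zw":{"ovt":6,"xv":86}}
After op 9 (replace /zw/xv 41): {"dm":65,"gbp":43,"o":{"f":58,"kr":46},"zw":{"ovt":6,"xv":41}}
After op 10 (replace /zw/ovt 36): {"dm":65,"gbp":43,"o":{"f":58,"kr":46},"zw":{"ovt":36,"xv":41}}
After op 11 (remove /o/f): {"dm":65,"gbp":43,"o":{"kr":46},"zw":{"ovt":36,"xv":41}}
After op 12 (add /ap 35): {"ap":35,"dm":65,"gbp":43,"o":{"kr":46},"zw":{"ovt":36,"xv":41}}
After op 13 (remove /zw/ovt): {"ap":35,"dm":65,"gbp":43,"o":{"kr":46},"zw":{"xv":41}}
After op 14 (remove /dm): {"ap":35,"gbp":43,"o":{"kr":46},"zw":{"xv":41}}
After op 15 (replace /ap 56): {"ap":56,"gbp":43,"o":{"kr":46},"zw":{"xv":41}}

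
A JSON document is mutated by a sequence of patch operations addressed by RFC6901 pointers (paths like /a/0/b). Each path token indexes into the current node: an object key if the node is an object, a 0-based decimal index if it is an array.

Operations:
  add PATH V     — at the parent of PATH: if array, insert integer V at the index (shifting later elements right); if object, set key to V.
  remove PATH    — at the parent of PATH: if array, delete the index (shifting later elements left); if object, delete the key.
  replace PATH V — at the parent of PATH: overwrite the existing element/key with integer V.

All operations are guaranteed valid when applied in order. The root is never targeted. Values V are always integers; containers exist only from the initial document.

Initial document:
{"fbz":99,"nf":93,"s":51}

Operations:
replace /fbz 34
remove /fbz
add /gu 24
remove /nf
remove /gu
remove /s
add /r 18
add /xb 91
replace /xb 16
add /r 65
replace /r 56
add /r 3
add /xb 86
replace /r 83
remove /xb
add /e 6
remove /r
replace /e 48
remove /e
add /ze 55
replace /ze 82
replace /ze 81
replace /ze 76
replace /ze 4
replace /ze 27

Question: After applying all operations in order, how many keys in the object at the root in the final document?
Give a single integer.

After op 1 (replace /fbz 34): {"fbz":34,"nf":93,"s":51}
After op 2 (remove /fbz): {"nf":93,"s":51}
After op 3 (add /gu 24): {"gu":24,"nf":93,"s":51}
After op 4 (remove /nf): {"gu":24,"s":51}
After op 5 (remove /gu): {"s":51}
After op 6 (remove /s): {}
After op 7 (add /r 18): {"r":18}
After op 8 (add /xb 91): {"r":18,"xb":91}
After op 9 (replace /xb 16): {"r":18,"xb":16}
After op 10 (add /r 65): {"r":65,"xb":16}
After op 11 (replace /r 56): {"r":56,"xb":16}
After op 12 (add /r 3): {"r":3,"xb":16}
After op 13 (add /xb 86): {"r":3,"xb":86}
After op 14 (replace /r 83): {"r":83,"xb":86}
After op 15 (remove /xb): {"r":83}
After op 16 (add /e 6): {"e":6,"r":83}
After op 17 (remove /r): {"e":6}
After op 18 (replace /e 48): {"e":48}
After op 19 (remove /e): {}
After op 20 (add /ze 55): {"ze":55}
After op 21 (replace /ze 82): {"ze":82}
After op 22 (replace /ze 81): {"ze":81}
After op 23 (replace /ze 76): {"ze":76}
After op 24 (replace /ze 4): {"ze":4}
After op 25 (replace /ze 27): {"ze":27}
Size at the root: 1

Answer: 1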